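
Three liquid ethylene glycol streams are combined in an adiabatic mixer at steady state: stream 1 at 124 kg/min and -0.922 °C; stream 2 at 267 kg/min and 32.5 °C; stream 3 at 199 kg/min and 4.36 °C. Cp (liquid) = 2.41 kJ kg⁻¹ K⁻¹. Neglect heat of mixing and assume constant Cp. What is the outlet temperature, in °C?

T_out = 16.0 °C

Adiabatic, steady state ⇒ Σ ṁᵢCp,ᵢ(T_out − Tᵢ) = 0
Σ ṁᵢCp,ᵢTᵢ = 124×2.41×-0.922 + 267×2.41×32.5 + 199×2.41×4.36 = 22728
Σ ṁᵢCp,ᵢ = 124×2.41 + 267×2.41 + 199×2.41 = 1421.9
T_out = 22728 / 1421.9 = 15.984 °C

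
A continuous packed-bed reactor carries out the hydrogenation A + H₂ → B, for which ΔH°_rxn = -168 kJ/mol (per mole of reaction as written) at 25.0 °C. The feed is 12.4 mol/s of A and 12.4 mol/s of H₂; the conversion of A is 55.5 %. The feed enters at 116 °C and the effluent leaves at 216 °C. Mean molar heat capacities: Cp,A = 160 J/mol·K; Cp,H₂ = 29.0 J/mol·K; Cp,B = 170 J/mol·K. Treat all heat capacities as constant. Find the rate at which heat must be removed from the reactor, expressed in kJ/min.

Extent of reaction ξ = 0.555 × 12.4 = 6.882 mol/s
Reaction term: ξ·ΔH°_rxn = 6.882 × -168 = -1156.2 kJ/s
Sensible, feed 116→25 °C: -213.27 kJ/s
Outlet flows (mol/s): A 5.518, H₂ 5.518, B 6.882
Sensible, products 25→216 °C: 422.65 kJ/s
Q = ΔH = -946.79 kJ/s = -946.79 kW
Heat removed = 56807 kJ/min

Q_out = 56800 kJ/min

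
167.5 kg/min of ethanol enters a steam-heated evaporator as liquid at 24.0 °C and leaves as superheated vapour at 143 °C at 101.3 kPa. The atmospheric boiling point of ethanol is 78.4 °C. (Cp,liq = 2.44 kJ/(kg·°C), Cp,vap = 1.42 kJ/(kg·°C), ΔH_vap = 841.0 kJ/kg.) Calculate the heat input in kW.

Q = 2970 kW

liquid 24.0→78.4 °C: 132.74 kJ/kg
vaporisation at 78.4 °C: 841 kJ/kg
vapour 78.4→143 °C: 91.732 kJ/kg
Δh = 132.74 + 841 + 91.732 = 1065.5 kJ/kg
Q = ṁ·Δh = 167.5 kg/min × 1065.5 kJ/kg = 178470 kJ/min
|Q| = 2974.4 kW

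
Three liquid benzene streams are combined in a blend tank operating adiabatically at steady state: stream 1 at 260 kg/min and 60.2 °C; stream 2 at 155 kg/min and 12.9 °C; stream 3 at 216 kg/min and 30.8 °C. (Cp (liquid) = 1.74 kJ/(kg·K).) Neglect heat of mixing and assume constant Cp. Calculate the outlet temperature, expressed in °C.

Energy balance with Q = 0: Σ ṁᵢCp,ᵢ(T_out − Tᵢ) = 0
T_out = Σ ṁᵢCp,ᵢTᵢ / Σ ṁᵢCp,ᵢ
      = 42289 / 1097.9 = 38.517 °C

T_out = 38.5 °C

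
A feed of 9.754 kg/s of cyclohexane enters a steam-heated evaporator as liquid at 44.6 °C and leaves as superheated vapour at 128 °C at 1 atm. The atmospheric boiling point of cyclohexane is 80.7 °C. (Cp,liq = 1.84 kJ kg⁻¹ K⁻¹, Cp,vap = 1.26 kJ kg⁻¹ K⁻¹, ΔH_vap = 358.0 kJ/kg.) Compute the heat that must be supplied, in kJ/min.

liquid 44.6→80.7 °C: 66.424 kJ/kg
vaporisation at 80.7 °C: 358 kJ/kg
vapour 80.7→128 °C: 59.598 kJ/kg
Δh = 66.424 + 358 + 59.598 = 484.02 kJ/kg
Q = ṁ·Δh = 9.754 kg/s × 484.02 kJ/kg = 4721.2 kJ/s
|Q| = 4721.2 kW = 283270 kJ/min

Q = 283000 kJ/min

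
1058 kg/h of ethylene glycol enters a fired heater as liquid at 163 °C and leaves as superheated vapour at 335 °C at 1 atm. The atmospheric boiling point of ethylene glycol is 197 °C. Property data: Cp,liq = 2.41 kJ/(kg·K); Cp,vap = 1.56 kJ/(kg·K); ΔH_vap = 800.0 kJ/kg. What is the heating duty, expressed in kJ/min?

liquid 163→197 °C: 81.94 kJ/kg
vaporisation at 197 °C: 800 kJ/kg
vapour 197→335 °C: 215.28 kJ/kg
Δh = 81.94 + 800 + 215.28 = 1097.2 kJ/kg
Q = ṁ·Δh = 1058 kg/h × 1097.2 kJ/kg = 1.1609e+06 kJ/h
|Q| = 322.46 kW = 19348 kJ/min

Q = 19300 kJ/min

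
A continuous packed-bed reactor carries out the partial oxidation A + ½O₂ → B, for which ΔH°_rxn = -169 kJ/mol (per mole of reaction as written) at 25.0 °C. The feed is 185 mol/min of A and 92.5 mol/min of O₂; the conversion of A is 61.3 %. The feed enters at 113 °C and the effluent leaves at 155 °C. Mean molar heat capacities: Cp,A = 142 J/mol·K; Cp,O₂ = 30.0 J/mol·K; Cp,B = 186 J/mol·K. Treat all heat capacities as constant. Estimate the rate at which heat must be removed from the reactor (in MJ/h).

Extent of reaction ξ = 0.613 × 185 = 113.41 mol/min
Reaction term: ξ·ΔH°_rxn = 113.41 × -169 = -19165 kJ/min
Sensible, feed 113→25 °C: -2556 kJ/min
Outlet flows (mol/min): A 71.595, O₂ 35.797, B 113.41
Sensible, products 25→155 °C: 4203.4 kJ/min
Q = ΔH = -17518 kJ/min = -291.97 kW
Heat removed = 1051.1 MJ/h

Q_out = 1050 MJ/h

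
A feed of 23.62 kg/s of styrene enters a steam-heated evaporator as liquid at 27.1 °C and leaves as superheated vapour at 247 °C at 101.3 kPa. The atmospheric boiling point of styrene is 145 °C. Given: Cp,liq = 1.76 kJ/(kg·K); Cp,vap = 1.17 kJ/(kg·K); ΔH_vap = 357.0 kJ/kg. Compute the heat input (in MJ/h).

liquid 27.1→145 °C: 207.5 kJ/kg
vaporisation at 145 °C: 357 kJ/kg
vapour 145→247 °C: 119.34 kJ/kg
Δh = 207.5 + 357 + 119.34 = 683.84 kJ/kg
Q = ṁ·Δh = 23.62 kg/s × 683.84 kJ/kg = 16152 kJ/s
|Q| = 16152 kW = 58149 MJ/h

Q = 58100 MJ/h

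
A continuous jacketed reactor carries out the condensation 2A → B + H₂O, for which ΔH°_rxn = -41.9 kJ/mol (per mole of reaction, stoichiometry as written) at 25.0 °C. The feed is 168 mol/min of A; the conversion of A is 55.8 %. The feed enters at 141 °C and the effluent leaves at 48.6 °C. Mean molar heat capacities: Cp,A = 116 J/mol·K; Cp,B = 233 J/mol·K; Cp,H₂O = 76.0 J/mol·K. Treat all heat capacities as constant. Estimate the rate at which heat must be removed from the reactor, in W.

Extent of reaction ξ = 0.558 × 168 / 2 = 46.872 mol/min
Reaction term: ξ·ΔH°_rxn = 46.872 × -41.9 = -1963.9 kJ/min
Sensible, feed 141→25 °C: -2260.6 kJ/min
Outlet flows (mol/min): A 74.256, B 46.872, H₂O 46.872
Sensible, products 25→48.6 °C: 545.09 kJ/min
Q = ΔH = -3679.5 kJ/min = -61.324 kW
Heat removed = 61324 W

Q_out = 61300 W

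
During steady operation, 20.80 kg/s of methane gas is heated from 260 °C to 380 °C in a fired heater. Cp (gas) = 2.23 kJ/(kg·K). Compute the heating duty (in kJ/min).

Q = 334000 kJ/min

Q = ṁ·Cp·ΔT = 20.80 × 2.23 × (380 − 260) = 5566.1 kJ/s
Heating duty = 333960 kJ/min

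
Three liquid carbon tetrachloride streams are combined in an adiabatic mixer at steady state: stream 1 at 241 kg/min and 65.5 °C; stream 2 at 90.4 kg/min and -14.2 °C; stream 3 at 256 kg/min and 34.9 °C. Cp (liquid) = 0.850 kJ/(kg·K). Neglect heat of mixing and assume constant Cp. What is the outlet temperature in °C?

Energy balance with Q = 0: Σ ṁᵢCp,ᵢ(T_out − Tᵢ) = 0
Σ ṁᵢCp,ᵢTᵢ = 241×0.850×65.5 + 90.4×0.850×-14.2 + 256×0.850×34.9 = 19921
Σ ṁᵢCp,ᵢ = 241×0.850 + 90.4×0.850 + 256×0.850 = 499.29
T_out = 19921 / 499.29 = 39.898 °C

T_out = 39.9 °C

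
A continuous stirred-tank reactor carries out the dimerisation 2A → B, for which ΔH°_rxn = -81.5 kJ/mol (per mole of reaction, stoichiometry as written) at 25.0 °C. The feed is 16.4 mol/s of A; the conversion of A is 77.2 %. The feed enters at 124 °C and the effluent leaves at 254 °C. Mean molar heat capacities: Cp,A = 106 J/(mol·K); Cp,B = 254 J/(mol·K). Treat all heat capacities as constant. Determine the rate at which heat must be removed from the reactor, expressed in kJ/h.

Extent of reaction ξ = 0.772 × 16.4 / 2 = 6.3304 mol/s
Reaction term: ξ·ΔH°_rxn = 6.3304 × -81.5 = -515.93 kJ/s
Sensible, feed 124→25 °C: -172.1 kJ/s
Outlet flows (mol/s): A 3.7392, B 6.3304
Sensible, products 25→254 °C: 458.98 kJ/s
Q = ΔH = -229.05 kJ/s = -229.05 kW
Heat removed = 824580 kJ/h

Q_out = 825000 kJ/h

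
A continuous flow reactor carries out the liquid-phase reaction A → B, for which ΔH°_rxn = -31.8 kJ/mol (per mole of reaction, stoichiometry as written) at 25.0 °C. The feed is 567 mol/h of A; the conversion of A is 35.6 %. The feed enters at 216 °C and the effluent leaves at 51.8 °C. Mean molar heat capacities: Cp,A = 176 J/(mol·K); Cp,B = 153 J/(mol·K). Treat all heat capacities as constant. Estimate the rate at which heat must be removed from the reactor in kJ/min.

Extent of reaction ξ = 0.356 × 567 = 201.85 mol/h
Reaction term: ξ·ΔH°_rxn = 201.85 × -31.8 = -6418.9 kJ/h
Sensible, feed 216→25 °C: -19060 kJ/h
Outlet flows (mol/h): A 365.15, B 201.85
Sensible, products 25→51.8 °C: 2550 kJ/h
Q = ΔH = -22929 kJ/h = -6.3692 kW
Heat removed = 382.15 kJ/min

Q_out = 382 kJ/min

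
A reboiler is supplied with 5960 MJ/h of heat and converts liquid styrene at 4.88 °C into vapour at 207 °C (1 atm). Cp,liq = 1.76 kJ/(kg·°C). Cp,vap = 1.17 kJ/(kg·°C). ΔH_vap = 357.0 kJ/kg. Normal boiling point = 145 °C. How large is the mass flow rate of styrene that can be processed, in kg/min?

ṁ = 147 kg/min

Δh = 1.76×(145−4.88) + 357.0 + 1.17×(207−145) = 676.15 kJ/kg
Q = 5960 MJ/h = 1655.6 kJ/s = 99333 kJ/min
ṁ = Q/Δh = 99333 / 676.15 = 146.91 kg/min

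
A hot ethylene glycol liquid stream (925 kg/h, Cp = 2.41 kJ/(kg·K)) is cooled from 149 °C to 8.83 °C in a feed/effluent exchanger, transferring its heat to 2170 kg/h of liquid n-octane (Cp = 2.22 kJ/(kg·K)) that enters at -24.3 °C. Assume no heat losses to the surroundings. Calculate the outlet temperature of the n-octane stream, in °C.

T_c,out = 40.6 °C

Heat released by hot stream: Q = 925 × 2.41 × (149 − 8.83) = 312470 kJ/h
Energy balance on cold side (adiabatic exchanger): Q = ṁ_c·Cp_c·(T_c,out − T_c,in)
T_c,out = -24.3 + 312470/(2170 × 2.22) = 40.564 °C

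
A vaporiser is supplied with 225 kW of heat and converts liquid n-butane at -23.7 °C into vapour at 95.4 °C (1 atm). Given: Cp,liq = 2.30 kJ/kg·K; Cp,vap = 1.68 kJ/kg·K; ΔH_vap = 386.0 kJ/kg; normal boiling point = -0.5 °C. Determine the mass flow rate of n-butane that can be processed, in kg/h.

ṁ = 1350 kg/h

Δh = 2.30×(-0.5−-23.7) + 386.0 + 1.68×(95.4−-0.5) = 600.47 kJ/kg
Q = 225 kW = 225 kJ/s = 810000 kJ/h
ṁ = Q/Δh = 810000 / 600.47 = 1348.9 kg/h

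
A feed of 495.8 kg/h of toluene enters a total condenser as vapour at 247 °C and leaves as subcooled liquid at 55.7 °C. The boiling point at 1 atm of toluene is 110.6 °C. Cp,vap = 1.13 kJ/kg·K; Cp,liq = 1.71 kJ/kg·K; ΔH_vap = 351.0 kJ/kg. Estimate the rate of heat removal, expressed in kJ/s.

Q_c = 82.5 kJ/s

vapour 247→110.6 °C: -154.13 kJ/kg
condensation at 110.6 °C: -351 kJ/kg
liquid 110.6→55.7 °C: -93.879 kJ/kg
Δh = -154.13 + -351 + -93.879 = -599.01 kJ/kg
Q = ṁ·Δh = 495.8 kg/h × -599.01 kJ/kg = -296990 kJ/h
|Q| = 82.497 kW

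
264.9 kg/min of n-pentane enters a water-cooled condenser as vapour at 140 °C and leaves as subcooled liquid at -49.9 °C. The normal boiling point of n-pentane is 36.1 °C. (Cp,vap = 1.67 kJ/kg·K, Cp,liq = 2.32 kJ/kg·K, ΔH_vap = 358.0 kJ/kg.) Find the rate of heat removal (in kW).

vapour 140→36.1 °C: -173.51 kJ/kg
condensation at 36.1 °C: -358 kJ/kg
liquid 36.1→-49.9 °C: -199.52 kJ/kg
Δh = -173.51 + -358 + -199.52 = -731.03 kJ/kg
Q = ṁ·Δh = 264.9 kg/min × -731.03 kJ/kg = -193650 kJ/min
|Q| = 3227.5 kW

Q_c = 3230 kW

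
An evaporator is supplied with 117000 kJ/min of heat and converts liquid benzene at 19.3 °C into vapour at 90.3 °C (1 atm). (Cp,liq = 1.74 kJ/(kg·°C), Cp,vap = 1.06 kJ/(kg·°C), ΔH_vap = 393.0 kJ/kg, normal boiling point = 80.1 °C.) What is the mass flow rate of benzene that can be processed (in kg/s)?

Δh = 1.74×(80.1−19.3) + 393.0 + 1.06×(90.3−80.1) = 509.6 kJ/kg
Q = 117000 kJ/min = 1950 kJ/s = 1950 kJ/s
ṁ = Q/Δh = 1950 / 509.6 = 3.8265 kg/s

ṁ = 3.83 kg/s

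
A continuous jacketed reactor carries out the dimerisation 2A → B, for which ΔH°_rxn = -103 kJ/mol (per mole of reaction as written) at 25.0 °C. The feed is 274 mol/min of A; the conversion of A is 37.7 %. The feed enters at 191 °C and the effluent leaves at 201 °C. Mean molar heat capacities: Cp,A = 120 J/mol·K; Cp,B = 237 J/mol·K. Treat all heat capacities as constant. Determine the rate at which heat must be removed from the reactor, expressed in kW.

Extent of reaction ξ = 0.377 × 274 / 2 = 51.649 mol/min
Reaction term: ξ·ΔH°_rxn = 51.649 × -103 = -5319.8 kJ/min
Sensible, feed 191→25 °C: -5458.1 kJ/min
Outlet flows (mol/min): A 170.7, B 51.649
Sensible, products 25→201 °C: 5759.6 kJ/min
Q = ΔH = -5018.3 kJ/min = -83.639 kW
Heat removed = 83.639 kW

Q_out = 83.6 kW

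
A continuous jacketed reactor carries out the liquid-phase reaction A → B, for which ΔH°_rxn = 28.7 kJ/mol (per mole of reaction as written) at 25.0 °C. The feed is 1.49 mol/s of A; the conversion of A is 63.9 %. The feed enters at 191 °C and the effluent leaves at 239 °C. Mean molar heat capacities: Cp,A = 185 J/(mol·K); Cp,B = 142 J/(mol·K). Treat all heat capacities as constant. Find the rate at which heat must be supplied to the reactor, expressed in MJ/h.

Q_in = 114 MJ/h

Extent of reaction ξ = 0.639 × 1.49 = 0.95211 mol/s
Reaction term: ξ·ΔH°_rxn = 0.95211 × 28.7 = 27.326 kJ/s
Sensible, feed 191→25 °C: -45.758 kJ/s
Outlet flows (mol/s): A 0.53789, B 0.95211
Sensible, products 25→239 °C: 50.228 kJ/s
Q = ΔH = 31.795 kJ/s = 31.795 kW
Heat supplied = 114.46 MJ/h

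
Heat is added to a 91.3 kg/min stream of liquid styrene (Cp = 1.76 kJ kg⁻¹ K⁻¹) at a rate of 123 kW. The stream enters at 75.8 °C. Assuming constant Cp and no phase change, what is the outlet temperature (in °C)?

Q = 123 kW = 7380 kJ/min
ΔT = Q/(ṁ·Cp) = 7380/(91.3×1.76) = 45.928 K
T_out = 75.8 + 45.928 = 121.73 °C

T_out = 122 °C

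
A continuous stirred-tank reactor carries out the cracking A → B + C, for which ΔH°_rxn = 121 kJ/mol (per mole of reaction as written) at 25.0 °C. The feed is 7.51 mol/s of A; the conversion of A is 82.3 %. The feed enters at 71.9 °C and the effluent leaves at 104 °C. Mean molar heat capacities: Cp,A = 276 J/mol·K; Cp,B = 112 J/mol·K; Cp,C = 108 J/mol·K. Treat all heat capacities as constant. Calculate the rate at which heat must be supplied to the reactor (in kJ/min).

Q_in = 47200 kJ/min

Extent of reaction ξ = 0.823 × 7.51 = 6.1807 mol/s
Reaction term: ξ·ΔH°_rxn = 6.1807 × 121 = 747.87 kJ/s
Sensible, feed 71.9→25 °C: -97.212 kJ/s
Outlet flows (mol/s): A 1.3293, B 6.1807, C 6.1807
Sensible, products 25→104 °C: 136.4 kJ/s
Q = ΔH = 787.06 kJ/s = 787.06 kW
Heat supplied = 47224 kJ/min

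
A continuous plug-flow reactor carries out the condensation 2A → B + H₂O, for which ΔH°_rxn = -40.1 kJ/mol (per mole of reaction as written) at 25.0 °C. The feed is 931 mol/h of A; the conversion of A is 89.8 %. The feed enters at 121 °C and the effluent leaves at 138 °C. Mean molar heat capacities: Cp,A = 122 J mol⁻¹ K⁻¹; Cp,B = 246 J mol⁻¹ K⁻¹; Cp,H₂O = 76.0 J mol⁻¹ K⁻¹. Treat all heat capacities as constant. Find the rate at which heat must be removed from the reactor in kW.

Q_out = 3.10 kW

Extent of reaction ξ = 0.898 × 931 / 2 = 418.02 mol/h
Reaction term: ξ·ΔH°_rxn = 418.02 × -40.1 = -16763 kJ/h
Sensible, feed 121→25 °C: -10904 kJ/h
Outlet flows (mol/h): A 94.962, B 418.02, H₂O 418.02
Sensible, products 25→138 °C: 16519 kJ/h
Q = ΔH = -11147 kJ/h = -3.0965 kW
Heat removed = 3.0965 kW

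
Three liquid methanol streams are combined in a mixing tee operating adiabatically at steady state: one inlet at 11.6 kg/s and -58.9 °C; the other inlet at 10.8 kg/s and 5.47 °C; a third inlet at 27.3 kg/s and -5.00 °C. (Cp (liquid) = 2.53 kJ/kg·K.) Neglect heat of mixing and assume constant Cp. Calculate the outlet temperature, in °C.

Adiabatic, steady state ⇒ Σ ṁᵢCp,ᵢ(T_out − Tᵢ) = 0
Σ ṁᵢCp,ᵢTᵢ = 11.6×2.53×-58.9 + 10.8×2.53×5.47 + 27.3×2.53×-5.00 = -1924.5
Σ ṁᵢCp,ᵢ = 11.6×2.53 + 10.8×2.53 + 27.3×2.53 = 125.74
T_out = -1924.5 / 125.74 = -15.305 °C

T_out = -15.3 °C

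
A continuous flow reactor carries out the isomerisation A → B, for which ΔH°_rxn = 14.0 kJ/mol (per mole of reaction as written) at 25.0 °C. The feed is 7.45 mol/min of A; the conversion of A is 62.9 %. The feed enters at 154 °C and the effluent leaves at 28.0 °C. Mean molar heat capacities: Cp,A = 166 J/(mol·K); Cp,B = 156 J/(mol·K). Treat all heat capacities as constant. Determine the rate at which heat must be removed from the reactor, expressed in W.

Q_out = 1510 W

Extent of reaction ξ = 0.629 × 7.45 = 4.686 mol/min
Reaction term: ξ·ΔH°_rxn = 4.686 × 14.0 = 65.605 kJ/min
Sensible, feed 154→25 °C: -159.53 kJ/min
Outlet flows (mol/min): A 2.764, B 4.686
Sensible, products 25→28.0 °C: 3.5695 kJ/min
Q = ΔH = -90.36 kJ/min = -1.506 kW
Heat removed = 1506 W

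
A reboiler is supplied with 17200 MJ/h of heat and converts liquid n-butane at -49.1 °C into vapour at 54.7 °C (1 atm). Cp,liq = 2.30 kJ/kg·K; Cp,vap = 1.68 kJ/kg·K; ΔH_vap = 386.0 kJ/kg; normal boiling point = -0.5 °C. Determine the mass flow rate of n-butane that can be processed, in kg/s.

ṁ = 8.09 kg/s

Δh = 2.30×(-0.5−-49.1) + 386.0 + 1.68×(54.7−-0.5) = 590.52 kJ/kg
Q = 17200 MJ/h = 4777.8 kJ/s = 4777.8 kJ/s
ṁ = Q/Δh = 4777.8 / 590.52 = 8.0909 kg/s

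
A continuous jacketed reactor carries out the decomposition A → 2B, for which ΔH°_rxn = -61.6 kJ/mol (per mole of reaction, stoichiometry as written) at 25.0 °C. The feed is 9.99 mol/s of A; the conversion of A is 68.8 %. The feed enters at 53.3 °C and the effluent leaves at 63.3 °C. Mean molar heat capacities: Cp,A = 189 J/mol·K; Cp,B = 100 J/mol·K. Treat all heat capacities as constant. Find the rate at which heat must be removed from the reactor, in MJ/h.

Extent of reaction ξ = 0.688 × 9.99 = 6.8731 mol/s
Reaction term: ξ·ΔH°_rxn = 6.8731 × -61.6 = -423.38 kJ/s
Sensible, feed 53.3→25 °C: -53.434 kJ/s
Outlet flows (mol/s): A 3.1169, B 13.746
Sensible, products 25→63.3 °C: 75.21 kJ/s
Q = ΔH = -401.61 kJ/s = -401.61 kW
Heat removed = 1445.8 MJ/h

Q_out = 1450 MJ/h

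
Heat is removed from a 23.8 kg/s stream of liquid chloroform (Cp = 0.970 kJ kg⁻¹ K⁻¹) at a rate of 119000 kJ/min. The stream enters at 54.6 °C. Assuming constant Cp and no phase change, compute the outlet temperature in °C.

T_out = -31.3 °C

Q = 119000 kJ/min = 1983.3 kJ/s
ΔT = Q/(ṁ·Cp) = 1983.3/(23.8×0.970) = 85.911 K
T_out = 54.6 − 85.911 = -31.311 °C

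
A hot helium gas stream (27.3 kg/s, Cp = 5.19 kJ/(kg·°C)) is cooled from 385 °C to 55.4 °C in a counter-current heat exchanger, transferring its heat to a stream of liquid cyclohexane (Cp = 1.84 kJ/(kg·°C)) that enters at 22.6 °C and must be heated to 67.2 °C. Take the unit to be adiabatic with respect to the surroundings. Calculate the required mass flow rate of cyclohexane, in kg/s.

ṁ_c = 569 kg/s

Heat released by hot stream: Q = 27.3 × 5.19 × (385 − 55.4) = 46700 kJ/s
Energy balance on cold side (adiabatic exchanger): Q = ṁ_c·Cp_c·(T_c,out − T_c,in)
ṁ_c = 46700 / [1.84 × (67.2 − 22.6)] = 569.07 kg/s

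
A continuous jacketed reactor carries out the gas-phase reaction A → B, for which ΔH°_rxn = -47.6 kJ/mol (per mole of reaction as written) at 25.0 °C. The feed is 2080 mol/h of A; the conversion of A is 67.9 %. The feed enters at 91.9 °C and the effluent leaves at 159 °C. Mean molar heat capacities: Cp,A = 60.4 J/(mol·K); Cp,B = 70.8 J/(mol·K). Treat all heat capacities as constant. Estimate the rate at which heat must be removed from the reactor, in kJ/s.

Q_out = 15.8 kJ/s

Extent of reaction ξ = 0.679 × 2080 = 1412.3 mol/h
Reaction term: ξ·ΔH°_rxn = 1412.3 × -47.6 = -67226 kJ/h
Sensible, feed 91.9→25 °C: -8404.8 kJ/h
Outlet flows (mol/h): A 667.68, B 1412.3
Sensible, products 25→159 °C: 18803 kJ/h
Q = ΔH = -56828 kJ/h = -15.786 kW
Heat removed = 15.786 kJ/s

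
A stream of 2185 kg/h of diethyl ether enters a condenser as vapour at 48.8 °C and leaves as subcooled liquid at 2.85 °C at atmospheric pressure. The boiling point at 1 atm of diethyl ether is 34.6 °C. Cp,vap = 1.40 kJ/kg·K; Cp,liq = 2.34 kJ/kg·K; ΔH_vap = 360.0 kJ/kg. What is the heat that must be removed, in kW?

vapour 48.8→34.6 °C: -19.88 kJ/kg
condensation at 34.6 °C: -360 kJ/kg
liquid 34.6→2.85 °C: -74.295 kJ/kg
Δh = -19.88 + -360 + -74.295 = -454.18 kJ/kg
Q = ṁ·Δh = 2185 kg/h × -454.18 kJ/kg = -992370 kJ/h
|Q| = 275.66 kW

Q_c = 276 kW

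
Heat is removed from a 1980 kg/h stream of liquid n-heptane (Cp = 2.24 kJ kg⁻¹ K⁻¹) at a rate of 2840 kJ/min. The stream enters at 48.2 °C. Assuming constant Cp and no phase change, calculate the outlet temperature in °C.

Q = 2840 kJ/min = 170400 kJ/h
ΔT = Q/(ṁ·Cp) = 170400/(1980×2.24) = 38.42 K
T_out = 48.2 − 38.42 = 9.7801 °C

T_out = 9.78 °C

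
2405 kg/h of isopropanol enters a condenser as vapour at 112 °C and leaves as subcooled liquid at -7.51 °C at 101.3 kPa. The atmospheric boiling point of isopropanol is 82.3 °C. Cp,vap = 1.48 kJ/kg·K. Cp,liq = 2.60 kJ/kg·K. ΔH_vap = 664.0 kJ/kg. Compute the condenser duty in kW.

Q_c = 629 kW

vapour 112→82.3 °C: -43.956 kJ/kg
condensation at 82.3 °C: -664 kJ/kg
liquid 82.3→-7.51 °C: -233.51 kJ/kg
Δh = -43.956 + -664 + -233.51 = -941.46 kJ/kg
Q = ṁ·Δh = 2405 kg/h × -941.46 kJ/kg = -2.2642e+06 kJ/h
|Q| = 628.95 kW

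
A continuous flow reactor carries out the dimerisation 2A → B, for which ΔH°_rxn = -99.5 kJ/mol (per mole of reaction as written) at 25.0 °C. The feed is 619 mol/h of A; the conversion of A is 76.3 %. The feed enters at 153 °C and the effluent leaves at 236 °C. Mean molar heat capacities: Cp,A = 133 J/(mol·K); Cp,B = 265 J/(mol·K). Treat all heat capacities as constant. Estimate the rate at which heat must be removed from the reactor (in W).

Q_out = 4640 W

Extent of reaction ξ = 0.763 × 619 / 2 = 236.15 mol/h
Reaction term: ξ·ΔH°_rxn = 236.15 × -99.5 = -23497 kJ/h
Sensible, feed 153→25 °C: -10538 kJ/h
Outlet flows (mol/h): A 146.7, B 236.15
Sensible, products 25→236 °C: 17321 kJ/h
Q = ΔH = -16713 kJ/h = -4.6426 kW
Heat removed = 4642.6 W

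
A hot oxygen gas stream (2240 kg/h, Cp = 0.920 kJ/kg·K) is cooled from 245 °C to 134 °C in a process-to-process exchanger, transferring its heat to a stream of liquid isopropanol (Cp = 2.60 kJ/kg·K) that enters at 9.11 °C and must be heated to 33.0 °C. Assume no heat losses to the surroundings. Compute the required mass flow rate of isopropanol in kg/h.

ṁ_c = 3680 kg/h

Heat released by hot stream: Q = 2240 × 0.920 × (245 − 134) = 228750 kJ/h
Energy balance on cold side (adiabatic exchanger): Q = ṁ_c·Cp_c·(T_c,out − T_c,in)
ṁ_c = 228750 / [2.60 × (33.0 − 9.11)] = 3682.7 kg/h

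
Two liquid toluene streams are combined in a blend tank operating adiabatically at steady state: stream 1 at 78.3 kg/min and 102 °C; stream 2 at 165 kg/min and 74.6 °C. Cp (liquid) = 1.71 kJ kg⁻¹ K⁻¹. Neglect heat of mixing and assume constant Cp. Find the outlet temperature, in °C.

T_out = 83.4 °C

No heat crosses the boundary, so H_out = H_in.
T_out = Σ ṁᵢCp,ᵢTᵢ / Σ ṁᵢCp,ᵢ
      = 34705 / 416.04 = 83.418 °C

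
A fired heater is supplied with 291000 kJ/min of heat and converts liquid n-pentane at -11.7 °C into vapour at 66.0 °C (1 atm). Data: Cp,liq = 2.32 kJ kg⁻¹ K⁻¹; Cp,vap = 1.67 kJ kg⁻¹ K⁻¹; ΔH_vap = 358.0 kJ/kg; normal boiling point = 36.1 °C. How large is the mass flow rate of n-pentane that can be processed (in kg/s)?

ṁ = 9.35 kg/s

Δh = 2.32×(36.1−-11.7) + 358.0 + 1.67×(66.0−36.1) = 518.83 kJ/kg
Q = 291000 kJ/min = 4850 kJ/s = 4850 kJ/s
ṁ = Q/Δh = 4850 / 518.83 = 9.348 kg/s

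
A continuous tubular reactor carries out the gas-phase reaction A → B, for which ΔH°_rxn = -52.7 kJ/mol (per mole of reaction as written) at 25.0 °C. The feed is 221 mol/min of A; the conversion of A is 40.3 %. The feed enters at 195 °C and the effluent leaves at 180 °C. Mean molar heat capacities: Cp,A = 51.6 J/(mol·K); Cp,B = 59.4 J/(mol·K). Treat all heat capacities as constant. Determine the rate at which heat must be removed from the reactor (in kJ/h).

Extent of reaction ξ = 0.403 × 221 = 89.063 mol/min
Reaction term: ξ·ΔH°_rxn = 89.063 × -52.7 = -4693.6 kJ/min
Sensible, feed 195→25 °C: -1938.6 kJ/min
Outlet flows (mol/min): A 131.94, B 89.063
Sensible, products 25→180 °C: 1875.2 kJ/min
Q = ΔH = -4757 kJ/min = -79.283 kW
Heat removed = 285420 kJ/h

Q_out = 285000 kJ/h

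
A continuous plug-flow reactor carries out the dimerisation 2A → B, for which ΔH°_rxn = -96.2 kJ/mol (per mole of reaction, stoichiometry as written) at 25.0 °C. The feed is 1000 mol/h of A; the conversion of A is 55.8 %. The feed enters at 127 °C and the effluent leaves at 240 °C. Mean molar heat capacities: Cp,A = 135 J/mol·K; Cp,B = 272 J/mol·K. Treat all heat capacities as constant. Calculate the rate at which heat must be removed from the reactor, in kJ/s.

Q_out = 3.18 kJ/s

Extent of reaction ξ = 0.558 × 1000 / 2 = 279 mol/h
Reaction term: ξ·ΔH°_rxn = 279 × -96.2 = -26840 kJ/h
Sensible, feed 127→25 °C: -13770 kJ/h
Outlet flows (mol/h): A 442, B 279
Sensible, products 25→240 °C: 29145 kJ/h
Q = ΔH = -11465 kJ/h = -3.1847 kW
Heat removed = 3.1847 kJ/s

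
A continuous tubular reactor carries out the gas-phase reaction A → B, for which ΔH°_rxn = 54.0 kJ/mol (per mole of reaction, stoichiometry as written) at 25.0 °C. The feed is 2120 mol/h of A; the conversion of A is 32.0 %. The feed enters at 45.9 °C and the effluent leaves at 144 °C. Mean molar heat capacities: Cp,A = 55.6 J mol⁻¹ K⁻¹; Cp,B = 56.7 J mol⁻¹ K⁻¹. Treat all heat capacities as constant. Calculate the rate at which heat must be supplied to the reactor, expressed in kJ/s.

Extent of reaction ξ = 0.320 × 2120 = 678.4 mol/h
Reaction term: ξ·ΔH°_rxn = 678.4 × 54.0 = 36634 kJ/h
Sensible, feed 45.9→25 °C: -2463.5 kJ/h
Outlet flows (mol/h): A 1441.6, B 678.4
Sensible, products 25→144 °C: 14116 kJ/h
Q = ΔH = 48286 kJ/h = 13.413 kW
Heat supplied = 13.413 kJ/s

Q_in = 13.4 kJ/s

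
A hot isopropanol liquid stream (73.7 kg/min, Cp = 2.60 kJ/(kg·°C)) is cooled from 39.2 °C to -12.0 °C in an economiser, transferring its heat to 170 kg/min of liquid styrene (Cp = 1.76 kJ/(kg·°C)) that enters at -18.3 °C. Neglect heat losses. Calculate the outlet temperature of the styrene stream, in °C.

Heat released by hot stream: Q = 73.7 × 2.60 × (39.2 − -12.0) = 9810.9 kJ/min
Energy balance on cold side (adiabatic exchanger): Q = ṁ_c·Cp_c·(T_c,out − T_c,in)
T_c,out = -18.3 + 9810.9/(170 × 1.76) = 14.491 °C

T_c,out = 14.5 °C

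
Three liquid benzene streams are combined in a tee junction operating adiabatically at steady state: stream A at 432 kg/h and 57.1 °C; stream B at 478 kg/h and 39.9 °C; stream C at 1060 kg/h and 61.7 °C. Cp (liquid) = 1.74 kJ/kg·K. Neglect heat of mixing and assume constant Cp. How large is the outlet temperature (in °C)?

T_out = 55.4 °C

Energy balance with Q = 0: Σ ṁᵢCp,ᵢ(T_out − Tᵢ) = 0
T_out = Σ ṁᵢCp,ᵢTᵢ / Σ ṁᵢCp,ᵢ
      = 189910 / 3427.8 = 55.402 °C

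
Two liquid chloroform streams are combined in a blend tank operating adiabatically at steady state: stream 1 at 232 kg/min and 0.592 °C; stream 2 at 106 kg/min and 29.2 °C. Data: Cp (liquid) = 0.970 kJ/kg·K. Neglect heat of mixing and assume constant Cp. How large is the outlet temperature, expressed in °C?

T_out = 9.56 °C

Energy balance with Q = 0: Σ ṁᵢCp,ᵢ(T_out − Tᵢ) = 0
T_out = Σ ṁᵢCp,ᵢTᵢ / Σ ṁᵢCp,ᵢ
      = 3135.6 / 327.86 = 9.5637 °C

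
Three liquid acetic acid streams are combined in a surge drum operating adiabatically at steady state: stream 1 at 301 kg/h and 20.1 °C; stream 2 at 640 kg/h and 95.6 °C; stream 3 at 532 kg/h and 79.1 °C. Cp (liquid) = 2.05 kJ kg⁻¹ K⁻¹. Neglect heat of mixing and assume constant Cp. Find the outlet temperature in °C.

Energy balance with Q = 0: Σ ṁᵢCp,ᵢ(T_out − Tᵢ) = 0
T_out = Σ ṁᵢCp,ᵢTᵢ / Σ ṁᵢCp,ᵢ
      = 224100 / 3019.6 = 74.213 °C

T_out = 74.2 °C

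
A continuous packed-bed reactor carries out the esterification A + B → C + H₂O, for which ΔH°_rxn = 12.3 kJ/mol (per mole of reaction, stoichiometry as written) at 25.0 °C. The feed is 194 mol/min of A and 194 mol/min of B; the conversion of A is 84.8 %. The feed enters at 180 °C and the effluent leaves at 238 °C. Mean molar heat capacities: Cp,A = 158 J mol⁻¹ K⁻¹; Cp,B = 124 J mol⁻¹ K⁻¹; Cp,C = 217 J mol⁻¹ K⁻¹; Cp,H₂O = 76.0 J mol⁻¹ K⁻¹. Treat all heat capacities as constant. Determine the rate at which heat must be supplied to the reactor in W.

Q_in = 93000 W

Extent of reaction ξ = 0.848 × 194 = 164.51 mol/min
Reaction term: ξ·ΔH°_rxn = 164.51 × 12.3 = 2023.5 kJ/min
Sensible, feed 180→25 °C: -8479.7 kJ/min
Outlet flows (mol/min): A 29.488, B 29.488, C 164.51, H₂O 164.51
Sensible, products 25→238 °C: 12038 kJ/min
Q = ΔH = 5582 kJ/min = 93.034 kW
Heat supplied = 93034 W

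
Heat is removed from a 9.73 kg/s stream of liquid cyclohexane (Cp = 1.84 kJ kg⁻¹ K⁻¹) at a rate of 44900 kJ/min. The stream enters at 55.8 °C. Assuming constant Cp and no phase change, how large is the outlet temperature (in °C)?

Q = 44900 kJ/min = 748.33 kJ/s
ΔT = Q/(ṁ·Cp) = 748.33/(9.73×1.84) = 41.799 K
T_out = 55.8 − 41.799 = 14.001 °C

T_out = 14.0 °C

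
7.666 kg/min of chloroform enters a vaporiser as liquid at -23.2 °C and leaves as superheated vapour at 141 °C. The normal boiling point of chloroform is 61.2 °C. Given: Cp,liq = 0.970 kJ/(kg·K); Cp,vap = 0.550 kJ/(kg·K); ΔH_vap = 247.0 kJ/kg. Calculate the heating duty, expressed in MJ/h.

liquid -23.2→61.2 °C: 81.868 kJ/kg
vaporisation at 61.2 °C: 247 kJ/kg
vapour 61.2→141 °C: 43.89 kJ/kg
Δh = 81.868 + 247 + 43.89 = 372.76 kJ/kg
Q = ṁ·Δh = 7.666 kg/min × 372.76 kJ/kg = 2857.6 kJ/min
|Q| = 47.626 kW = 171.45 MJ/h

Q = 171 MJ/h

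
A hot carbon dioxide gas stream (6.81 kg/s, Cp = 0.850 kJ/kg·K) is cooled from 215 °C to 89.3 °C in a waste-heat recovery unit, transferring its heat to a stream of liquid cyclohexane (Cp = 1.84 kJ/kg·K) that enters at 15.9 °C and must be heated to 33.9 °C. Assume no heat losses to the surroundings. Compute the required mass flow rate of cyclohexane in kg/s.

ṁ_c = 22.0 kg/s

Heat released by hot stream: Q = 6.81 × 0.850 × (215 − 89.3) = 727.61 kJ/s
Energy balance on cold side (adiabatic exchanger): Q = ṁ_c·Cp_c·(T_c,out − T_c,in)
ṁ_c = 727.61 / [1.84 × (33.9 − 15.9)] = 21.969 kg/s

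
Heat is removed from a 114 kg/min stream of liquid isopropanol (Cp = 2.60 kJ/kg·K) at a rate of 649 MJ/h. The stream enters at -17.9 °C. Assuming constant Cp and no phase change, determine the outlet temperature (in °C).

Q = 649 MJ/h = 10817 kJ/min
ΔT = Q/(ṁ·Cp) = 10817/(114×2.60) = 36.493 K
T_out = -17.9 − 36.493 = -54.393 °C

T_out = -54.4 °C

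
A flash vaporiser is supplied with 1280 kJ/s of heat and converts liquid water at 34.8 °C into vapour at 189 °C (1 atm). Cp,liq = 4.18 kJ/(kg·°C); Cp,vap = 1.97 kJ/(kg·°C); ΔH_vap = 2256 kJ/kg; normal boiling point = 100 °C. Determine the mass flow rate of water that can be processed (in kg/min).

Δh = 4.18×(100−34.8) + 2256 + 1.97×(189−100) = 2703.9 kJ/kg
Q = 1280 kJ/s = 1280 kJ/s = 76800 kJ/min
ṁ = Q/Δh = 76800 / 2703.9 = 28.404 kg/min

ṁ = 28.4 kg/min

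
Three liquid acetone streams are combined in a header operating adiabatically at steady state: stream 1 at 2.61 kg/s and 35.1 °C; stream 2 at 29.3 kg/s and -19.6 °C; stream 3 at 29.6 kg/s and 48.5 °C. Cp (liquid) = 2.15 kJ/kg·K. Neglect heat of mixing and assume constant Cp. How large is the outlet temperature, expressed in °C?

Adiabatic, steady state ⇒ Σ ṁᵢCp,ᵢ(T_out − Tᵢ) = 0
T_out = Σ ṁᵢCp,ᵢTᵢ / Σ ṁᵢCp,ᵢ
      = 2048.8 / 132.25 = 15.492 °C

T_out = 15.5 °C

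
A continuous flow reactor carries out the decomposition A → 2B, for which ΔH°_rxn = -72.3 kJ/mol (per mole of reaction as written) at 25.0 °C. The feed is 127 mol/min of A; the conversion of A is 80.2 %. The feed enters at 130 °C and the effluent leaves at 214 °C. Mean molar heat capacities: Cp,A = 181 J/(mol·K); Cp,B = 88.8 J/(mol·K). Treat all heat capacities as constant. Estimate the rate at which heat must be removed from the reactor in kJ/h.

Extent of reaction ξ = 0.802 × 127 = 101.85 mol/min
Reaction term: ξ·ΔH°_rxn = 101.85 × -72.3 = -7364 kJ/min
Sensible, feed 130→25 °C: -2413.6 kJ/min
Outlet flows (mol/min): A 25.146, B 203.71
Sensible, products 25→214 °C: 4279.1 kJ/min
Q = ΔH = -5498.6 kJ/min = -91.643 kW
Heat removed = 329920 kJ/h

Q_out = 330000 kJ/h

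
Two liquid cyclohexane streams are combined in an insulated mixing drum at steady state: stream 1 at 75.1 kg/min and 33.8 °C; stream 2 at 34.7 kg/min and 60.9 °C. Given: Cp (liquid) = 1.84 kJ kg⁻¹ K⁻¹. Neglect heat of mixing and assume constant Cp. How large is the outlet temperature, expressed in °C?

T_out = 42.4 °C

Adiabatic, steady state ⇒ Σ ṁᵢCp,ᵢ(T_out − Tᵢ) = 0
T_out = Σ ṁᵢCp,ᵢTᵢ / Σ ṁᵢCp,ᵢ
      = 8559 / 202.03 = 42.364 °C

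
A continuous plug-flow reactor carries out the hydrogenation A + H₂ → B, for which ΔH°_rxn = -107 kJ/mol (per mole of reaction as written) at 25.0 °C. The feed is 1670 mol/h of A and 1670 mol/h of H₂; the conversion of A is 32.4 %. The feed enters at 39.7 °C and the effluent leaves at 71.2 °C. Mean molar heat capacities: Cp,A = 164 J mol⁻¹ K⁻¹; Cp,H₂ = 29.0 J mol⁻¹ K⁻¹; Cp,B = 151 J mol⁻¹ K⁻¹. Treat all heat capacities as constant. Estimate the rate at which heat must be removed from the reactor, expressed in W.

Q_out = 13600 W

Extent of reaction ξ = 0.324 × 1670 = 541.08 mol/h
Reaction term: ξ·ΔH°_rxn = 541.08 × -107 = -57896 kJ/h
Sensible, feed 39.7→25 °C: -4738 kJ/h
Outlet flows (mol/h): A 1128.9, H₂ 1128.9, B 541.08
Sensible, products 25→71.2 °C: 13841 kJ/h
Q = ΔH = -48793 kJ/h = -13.554 kW
Heat removed = 13554 W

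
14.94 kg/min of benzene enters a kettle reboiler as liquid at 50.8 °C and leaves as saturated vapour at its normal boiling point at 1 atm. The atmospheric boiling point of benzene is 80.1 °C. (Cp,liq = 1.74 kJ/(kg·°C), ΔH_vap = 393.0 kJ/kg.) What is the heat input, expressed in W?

liquid 50.8→80.1 °C: 50.982 kJ/kg
vaporisation at 80.1 °C: 393 kJ/kg
Δh = 50.982 + 393 = 443.98 kJ/kg
Q = ṁ·Δh = 14.94 kg/min × 443.98 kJ/kg = 6633.1 kJ/min
|Q| = 110.55 kW = 110550 W

Q = 111000 W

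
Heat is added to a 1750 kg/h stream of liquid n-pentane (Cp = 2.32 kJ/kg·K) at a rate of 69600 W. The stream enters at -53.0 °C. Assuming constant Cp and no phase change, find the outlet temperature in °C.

T_out = 8.71 °C

Q = 69600 W = 250560 kJ/h
ΔT = Q/(ṁ·Cp) = 250560/(1750×2.32) = 61.714 K
T_out = -53.0 + 61.714 = 8.7143 °C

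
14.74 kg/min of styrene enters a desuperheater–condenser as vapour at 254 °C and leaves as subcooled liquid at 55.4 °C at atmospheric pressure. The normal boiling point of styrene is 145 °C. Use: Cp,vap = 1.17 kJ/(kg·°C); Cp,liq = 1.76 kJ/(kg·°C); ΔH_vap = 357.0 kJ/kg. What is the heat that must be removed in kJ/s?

Q_c = 158 kJ/s

vapour 254→145 °C: -127.53 kJ/kg
condensation at 145 °C: -357 kJ/kg
liquid 145→55.4 °C: -157.7 kJ/kg
Δh = -127.53 + -357 + -157.7 = -642.23 kJ/kg
Q = ṁ·Δh = 14.74 kg/min × -642.23 kJ/kg = -9466.4 kJ/min
|Q| = 157.77 kW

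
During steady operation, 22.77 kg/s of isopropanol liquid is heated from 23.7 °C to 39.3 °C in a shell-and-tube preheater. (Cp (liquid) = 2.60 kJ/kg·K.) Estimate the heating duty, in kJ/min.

Q = 55400 kJ/min

Q = ṁ·Cp·ΔT = 22.77 × 2.60 × (39.3 − 23.7) = 923.55 kJ/s
Heating duty = 55413 kJ/min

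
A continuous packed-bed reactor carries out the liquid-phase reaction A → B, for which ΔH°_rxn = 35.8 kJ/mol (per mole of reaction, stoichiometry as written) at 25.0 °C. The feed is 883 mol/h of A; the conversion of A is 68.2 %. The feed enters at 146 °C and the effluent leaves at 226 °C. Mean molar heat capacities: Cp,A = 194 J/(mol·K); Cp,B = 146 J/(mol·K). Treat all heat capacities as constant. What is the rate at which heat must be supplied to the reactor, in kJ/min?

Extent of reaction ξ = 0.682 × 883 = 602.21 mol/h
Reaction term: ξ·ΔH°_rxn = 602.21 × 35.8 = 21559 kJ/h
Sensible, feed 146→25 °C: -20728 kJ/h
Outlet flows (mol/h): A 280.79, B 602.21
Sensible, products 25→226 °C: 28622 kJ/h
Q = ΔH = 29453 kJ/h = 8.1814 kW
Heat supplied = 490.88 kJ/min

Q_in = 491 kJ/min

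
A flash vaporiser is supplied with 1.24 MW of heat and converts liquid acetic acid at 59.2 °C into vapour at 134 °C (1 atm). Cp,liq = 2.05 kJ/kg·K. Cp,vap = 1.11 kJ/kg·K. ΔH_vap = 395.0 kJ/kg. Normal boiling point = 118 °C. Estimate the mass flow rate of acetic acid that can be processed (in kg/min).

ṁ = 140 kg/min

Δh = 2.05×(118−59.2) + 395.0 + 1.11×(134−118) = 533.3 kJ/kg
Q = 1.24 MW = 1240 kJ/s = 74400 kJ/min
ṁ = Q/Δh = 74400 / 533.3 = 139.51 kg/min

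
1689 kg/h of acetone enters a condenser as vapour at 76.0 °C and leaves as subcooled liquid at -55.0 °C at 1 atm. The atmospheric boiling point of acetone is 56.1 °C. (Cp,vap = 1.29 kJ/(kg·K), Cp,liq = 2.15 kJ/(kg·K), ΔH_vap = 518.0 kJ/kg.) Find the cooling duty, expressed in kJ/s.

vapour 76.0→56.1 °C: -25.671 kJ/kg
condensation at 56.1 °C: -518 kJ/kg
liquid 56.1→-55.0 °C: -238.86 kJ/kg
Δh = -25.671 + -518 + -238.86 = -782.54 kJ/kg
Q = ṁ·Δh = 1689 kg/h × -782.54 kJ/kg = -1.3217e+06 kJ/h
|Q| = 367.14 kW

Q_c = 367 kJ/s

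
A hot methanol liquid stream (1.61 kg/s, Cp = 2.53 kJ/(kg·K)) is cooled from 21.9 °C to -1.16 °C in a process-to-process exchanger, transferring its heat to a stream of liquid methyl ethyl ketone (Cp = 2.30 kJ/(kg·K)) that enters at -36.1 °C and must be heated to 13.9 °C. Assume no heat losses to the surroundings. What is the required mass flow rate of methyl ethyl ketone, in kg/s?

ṁ_c = 0.817 kg/s

Heat released by hot stream: Q = 1.61 × 2.53 × (21.9 − -1.16) = 93.93 kJ/s
Energy balance on cold side (adiabatic exchanger): Q = ṁ_c·Cp_c·(T_c,out − T_c,in)
ṁ_c = 93.93 / [2.30 × (13.9 − -36.1)] = 0.81679 kg/s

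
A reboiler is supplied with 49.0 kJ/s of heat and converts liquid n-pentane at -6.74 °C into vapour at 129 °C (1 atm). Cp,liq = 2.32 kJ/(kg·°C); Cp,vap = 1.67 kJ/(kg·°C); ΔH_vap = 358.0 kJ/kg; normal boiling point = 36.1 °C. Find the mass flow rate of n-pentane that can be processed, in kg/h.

Δh = 2.32×(36.1−-6.74) + 358.0 + 1.67×(129−36.1) = 612.53 kJ/kg
Q = 49.0 kJ/s = 49 kJ/s = 176400 kJ/h
ṁ = Q/Δh = 176400 / 612.53 = 287.99 kg/h

ṁ = 288 kg/h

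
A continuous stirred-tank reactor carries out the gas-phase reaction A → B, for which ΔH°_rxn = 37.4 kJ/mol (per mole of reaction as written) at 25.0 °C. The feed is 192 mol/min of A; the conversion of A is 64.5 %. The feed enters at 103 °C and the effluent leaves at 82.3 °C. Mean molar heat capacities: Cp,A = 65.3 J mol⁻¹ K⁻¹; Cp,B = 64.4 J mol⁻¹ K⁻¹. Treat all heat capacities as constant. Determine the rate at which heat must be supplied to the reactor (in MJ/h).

Extent of reaction ξ = 0.645 × 192 = 123.84 mol/min
Reaction term: ξ·ΔH°_rxn = 123.84 × 37.4 = 4631.6 kJ/min
Sensible, feed 103→25 °C: -977.93 kJ/min
Outlet flows (mol/min): A 68.16, B 123.84
Sensible, products 25→82.3 °C: 712.02 kJ/min
Q = ΔH = 4365.7 kJ/min = 72.762 kW
Heat supplied = 261.94 MJ/h

Q_in = 262 MJ/h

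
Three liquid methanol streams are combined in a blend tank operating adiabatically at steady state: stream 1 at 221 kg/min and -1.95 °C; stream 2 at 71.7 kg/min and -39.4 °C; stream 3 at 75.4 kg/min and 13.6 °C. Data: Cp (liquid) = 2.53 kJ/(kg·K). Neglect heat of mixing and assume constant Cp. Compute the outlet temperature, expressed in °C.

T_out = -6.06 °C

Adiabatic, steady state ⇒ Σ ṁᵢCp,ᵢ(T_out − Tᵢ) = 0
Σ ṁᵢCp,ᵢTᵢ = 221×2.53×-1.95 + 71.7×2.53×-39.4 + 75.4×2.53×13.6 = -5643.1
Σ ṁᵢCp,ᵢ = 221×2.53 + 71.7×2.53 + 75.4×2.53 = 931.29
T_out = -5643.1 / 931.29 = -6.0595 °C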